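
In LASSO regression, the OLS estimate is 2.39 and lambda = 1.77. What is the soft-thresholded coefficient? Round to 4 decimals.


Check: |2.39| = 2.39 vs lambda = 1.77.
Since |beta| > lambda, coefficient = sign(beta)*(|beta| - lambda) = 0.6200.
Soft-thresholded coefficient = 0.6200.

0.6200


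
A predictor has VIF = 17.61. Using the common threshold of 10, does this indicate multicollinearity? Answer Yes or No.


Compare VIF = 17.61 to the threshold of 10.
17.61 >= 10, so the answer is Yes.

Yes


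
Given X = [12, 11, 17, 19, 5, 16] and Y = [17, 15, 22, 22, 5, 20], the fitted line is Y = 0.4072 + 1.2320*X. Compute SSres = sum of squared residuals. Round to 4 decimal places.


Predicted values from Y = 0.4072 + 1.2320*X.
Residuals: [1.8088, 1.0408, 0.6488, -1.8152, -1.5672, -0.1192].
SSres = 10.5412.

10.5412


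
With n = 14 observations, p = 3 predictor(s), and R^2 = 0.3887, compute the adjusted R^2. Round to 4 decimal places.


Plug in: Adj R^2 = 1 - (1 - 0.3887) * 13/10.
= 1 - 0.6113 * 13/10
= 1 - 7.9469 / 10
= 1 - 0.7947 = 0.2053.

0.2053


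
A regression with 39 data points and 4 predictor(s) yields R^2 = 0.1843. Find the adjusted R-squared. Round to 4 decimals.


Plug in: Adj R^2 = 1 - (1 - 0.1843) * 38/34.
= 1 - 0.8157 * 38/34
= 1 - 30.9966 / 34
= 1 - 0.9117 = 0.0883.

0.0883


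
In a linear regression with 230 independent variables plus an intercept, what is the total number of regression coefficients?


Each predictor gets one coefficient, plus one intercept.
Total parameters = 230 + 1 = 231.

231


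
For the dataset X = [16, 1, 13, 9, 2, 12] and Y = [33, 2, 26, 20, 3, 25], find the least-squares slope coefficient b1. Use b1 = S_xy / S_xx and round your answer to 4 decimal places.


First compute the means: xbar = 8.8333, ybar = 18.1667.
Then S_xx = sum((xi - xbar)^2) = 186.8333.
S_xy = sum((xi - xbar)(yi - ybar)) = 391.1667.
b1 = S_xy / S_xx = 391.1667 / 186.8333 = 2.0937.

2.0937


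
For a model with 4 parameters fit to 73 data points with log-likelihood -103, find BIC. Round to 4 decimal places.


k * ln(n) = 4 * ln(73) = 4 * 4.290459 = 17.161836.
-2 * loglik = -2 * (-103) = 206.
BIC = 17.161836 + 206 = 223.161836, which rounds to 223.1618.

223.1618


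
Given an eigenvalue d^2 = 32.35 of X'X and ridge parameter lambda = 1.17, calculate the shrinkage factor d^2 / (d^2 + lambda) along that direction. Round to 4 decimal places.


Compute the denominator: 32.35 + 1.17 = 33.5200.
Shrinkage factor = 32.35 / 33.5200 = 0.9651.

0.9651


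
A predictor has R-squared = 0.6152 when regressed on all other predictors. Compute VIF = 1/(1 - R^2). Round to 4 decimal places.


Denominator: 1 - 0.6152 = 0.3848.
VIF = 1 / 0.3848 = 2.5988.

2.5988


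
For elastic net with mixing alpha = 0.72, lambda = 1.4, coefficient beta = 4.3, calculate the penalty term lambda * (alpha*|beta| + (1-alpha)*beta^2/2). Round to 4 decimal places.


L1 component = 0.72 * |4.3| = 3.0960.
L2 component = 0.28 * 4.3^2 / 2 = 2.5886.
Penalty = 1.4 * (3.0960 + 2.5886) = 1.4 * 5.6846 = 7.9584.

7.9584


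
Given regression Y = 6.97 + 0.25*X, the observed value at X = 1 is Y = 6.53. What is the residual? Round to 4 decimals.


Compute yhat = 6.97 + (0.25)(1) = 7.2200.
Residual = actual - predicted = 6.53 - 7.2200 = -0.6900.

-0.6900


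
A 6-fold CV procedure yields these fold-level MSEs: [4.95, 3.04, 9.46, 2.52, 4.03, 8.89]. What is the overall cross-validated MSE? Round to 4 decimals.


Sum of fold MSEs = 32.8900.
Average = 32.8900 / 6 = 5.4817.

5.4817


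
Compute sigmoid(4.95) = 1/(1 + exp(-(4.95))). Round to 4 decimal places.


exp(-4.9500) = 0.0071.
1 + exp(-z) = 1.0071.
sigmoid = 1/1.0071 = 0.9930.

0.9930


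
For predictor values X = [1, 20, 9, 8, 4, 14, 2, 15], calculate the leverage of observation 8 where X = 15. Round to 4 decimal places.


Mean of X: xbar = 9.1250.
SXX = 320.8750.
For X = 15: h = 1/8 + (15 - 9.1250)^2/320.8750 = 0.2326.

0.2326


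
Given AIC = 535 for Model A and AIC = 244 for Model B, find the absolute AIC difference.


|AIC_A - AIC_B| = |535 - 244| = 291.
Model B is preferred (lower AIC).

291


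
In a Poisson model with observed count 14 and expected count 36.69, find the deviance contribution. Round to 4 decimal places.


y/mu = 14/36.69 = 0.381575 (approx.), and ln(14/36.69) = -0.963447.
y * ln(y/mu) = 14 * -0.963447 = -13.488258.
y - mu = -22.69.
D = 2 * (-13.488258 - -22.69) = 18.403484, which rounds to 18.4035.

18.4035


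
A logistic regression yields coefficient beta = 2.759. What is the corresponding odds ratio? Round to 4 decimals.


exp(2.759) = 15.7841.
So the odds ratio is 15.7841.

15.7841


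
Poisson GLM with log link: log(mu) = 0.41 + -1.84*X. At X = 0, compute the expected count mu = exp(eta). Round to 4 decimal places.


Linear predictor: eta = 0.41 + (-1.84)(0) = 0.4100.
Expected count: mu = exp(0.4100) = 1.5068.

1.5068


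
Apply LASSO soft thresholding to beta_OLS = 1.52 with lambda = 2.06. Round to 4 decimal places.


Check: |1.52| = 1.52 vs lambda = 2.06.
Since |beta| <= lambda, the coefficient is set to 0.
Soft-thresholded coefficient = 0.0000.

0.0000


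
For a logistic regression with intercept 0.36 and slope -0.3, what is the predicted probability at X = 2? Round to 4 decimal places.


Linear predictor: z = 0.36 + -0.3 * 2 = -0.2400.
P = 1/(1 + exp(0.2400)) = 1/(1 + 1.2712) = 0.4403.

0.4403


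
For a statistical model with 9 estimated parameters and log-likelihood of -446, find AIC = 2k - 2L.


AIC = 2k - 2*loglik = 2(9) - 2(-446).
= 18 + 892 = 910.

910


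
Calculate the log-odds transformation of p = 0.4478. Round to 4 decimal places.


1 - p = 0.5522.
p/(1-p) = 0.8109.
logit = ln(0.8109) = -0.2096.

-0.2096


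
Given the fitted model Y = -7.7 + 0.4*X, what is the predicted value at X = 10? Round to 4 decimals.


Plug X = 10 into Y = -7.7 + 0.4*X:
Y = -7.7 + 4.0000 = -3.7000.

-3.7000


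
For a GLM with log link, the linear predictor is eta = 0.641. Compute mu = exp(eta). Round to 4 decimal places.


Apply the inverse link:
mu = e^0.641 = 1.8984.

1.8984


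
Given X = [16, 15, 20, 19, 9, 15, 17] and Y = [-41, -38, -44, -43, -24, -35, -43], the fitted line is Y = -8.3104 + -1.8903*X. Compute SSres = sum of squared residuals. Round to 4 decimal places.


For each point, residual = actual - predicted.
Residuals: [-2.4448, -1.3351, 2.1164, 1.2261, 1.3231, 1.6649, -2.5545].
Sum of squared residuals = 24.7900.

24.7900


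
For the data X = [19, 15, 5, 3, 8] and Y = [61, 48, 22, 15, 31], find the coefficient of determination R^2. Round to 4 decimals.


The fitted line is Y = 7.5739 + 2.7826*X.
SSres = 4.5043, SStot = 1429.2000.
R^2 = 1 - SSres/SStot = 0.9968.

0.9968


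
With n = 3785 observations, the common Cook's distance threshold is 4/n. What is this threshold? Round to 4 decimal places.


The threshold is 4/n.
4/3785 = 0.0011.

0.0011


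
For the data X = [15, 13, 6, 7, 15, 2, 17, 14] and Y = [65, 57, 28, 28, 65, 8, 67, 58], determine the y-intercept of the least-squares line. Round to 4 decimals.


Compute b1 = 4.1356 from the OLS formula.
With xbar = 11.1250 and ybar = 47.0000, the intercept is:
b0 = 47.0000 - 4.1356 * 11.1250 = 0.9920.

0.9920


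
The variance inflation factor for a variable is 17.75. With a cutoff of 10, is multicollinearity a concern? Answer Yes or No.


The threshold is 10.
VIF = 17.75 is >= 10.
Multicollinearity indication: Yes.

Yes


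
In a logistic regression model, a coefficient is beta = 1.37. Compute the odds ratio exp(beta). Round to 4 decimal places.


The odds ratio is computed as:
OR = e^(1.37) = 3.9354.

3.9354


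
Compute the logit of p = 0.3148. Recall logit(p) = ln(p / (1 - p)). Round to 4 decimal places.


Compute the odds: 0.3148/0.6852 = 0.4594.
Take the natural log: ln(0.4594) = -0.7778.

-0.7778


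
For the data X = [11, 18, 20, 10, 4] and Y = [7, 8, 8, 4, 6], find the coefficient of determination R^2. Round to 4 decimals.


Fit the OLS line: b0 = 4.3995, b1 = 0.1746.
SSres = 6.1005.
SStot = 11.2000.
R^2 = 1 - 6.1005/11.2000 = 0.4553.

0.4553


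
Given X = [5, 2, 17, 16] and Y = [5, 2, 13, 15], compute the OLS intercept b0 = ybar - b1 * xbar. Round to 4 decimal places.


Compute b1 = 0.8046 from the OLS formula.
With xbar = 10.0000 and ybar = 8.7500, the intercept is:
b0 = 8.7500 - 0.8046 * 10.0000 = 0.7040.

0.7040


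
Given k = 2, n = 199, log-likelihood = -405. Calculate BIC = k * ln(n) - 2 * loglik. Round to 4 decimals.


Compute k*ln(n) = 2*ln(199) = 2*5.293305 = 10.586610.
Then -2*loglik = 810.
BIC = 10.586610 + 810 = 820.586610, which rounds to 820.5866.

820.5866


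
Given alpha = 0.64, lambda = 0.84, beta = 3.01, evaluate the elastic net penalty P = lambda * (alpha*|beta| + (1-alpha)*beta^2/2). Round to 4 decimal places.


Compute:
L1 = 0.64 * 3.01 = 1.9264.
L2 = 0.36 * 3.01^2 / 2 = 1.6308.
Penalty = 0.84 * (1.9264 + 1.6308) = 2.9881.

2.9881


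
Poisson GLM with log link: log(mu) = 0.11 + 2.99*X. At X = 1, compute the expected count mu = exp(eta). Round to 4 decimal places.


Linear predictor: eta = 0.11 + (2.99)(1) = 3.1000.
Expected count: mu = exp(3.1000) = 22.1980.

22.1980


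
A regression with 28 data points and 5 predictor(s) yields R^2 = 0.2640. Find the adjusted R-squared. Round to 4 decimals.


Adjusted R^2 = 1 - (1 - R^2) * (n-1)/(n-p-1).
(1 - R^2) = 0.7360.
(n-1)/(n-p-1) = 27/22.
(1 - R^2) * (n-1) = 0.7360 * 27 = 19.8720.
Divide by (n-p-1): 19.8720 / 22 = 0.9033.
Adj R^2 = 1 - 0.9033 = 0.0967.

0.0967


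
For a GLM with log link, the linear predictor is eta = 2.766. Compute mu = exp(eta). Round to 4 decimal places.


mu = exp(eta) = exp(2.766).
= 15.8949.

15.8949


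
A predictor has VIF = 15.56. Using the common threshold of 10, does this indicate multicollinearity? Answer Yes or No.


Check: VIF = 15.56 vs threshold = 10.
Since 15.56 >= 10, the answer is Yes.

Yes


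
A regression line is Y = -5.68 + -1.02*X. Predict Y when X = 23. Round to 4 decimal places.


Predicted value:
Y = -5.68 + (-1.02)(23) = -5.68 + -23.4600 = -29.1400.

-29.1400


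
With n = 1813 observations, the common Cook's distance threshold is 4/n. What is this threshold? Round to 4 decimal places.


The threshold is 4/n.
4/1813 = 0.0022.

0.0022


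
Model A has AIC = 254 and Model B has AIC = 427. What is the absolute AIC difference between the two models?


Compute |254 - 427| = 173.
Model A has the smaller AIC.

173


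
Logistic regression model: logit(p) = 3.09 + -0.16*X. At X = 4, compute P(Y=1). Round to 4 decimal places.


z = 3.09 + -0.16 * 4 = 2.4500.
Sigmoid: P = 1 / (1 + exp(-2.4500)) = 0.9206.

0.9206


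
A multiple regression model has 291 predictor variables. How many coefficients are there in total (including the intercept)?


Including the intercept, the model has 291 predictor coefficients + 1 intercept.
Total = 292.

292


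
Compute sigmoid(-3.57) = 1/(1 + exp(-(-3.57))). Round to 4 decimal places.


Compute exp(3.5700) = 35.5166.
Sigmoid = 1 / (1 + 35.5166) = 1 / 36.5166 = 0.0274.

0.0274


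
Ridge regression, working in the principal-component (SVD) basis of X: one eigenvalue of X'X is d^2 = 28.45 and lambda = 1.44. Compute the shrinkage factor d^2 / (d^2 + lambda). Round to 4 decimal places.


d^2 + lambda = 28.45 + 1.44 = 29.8900.
Shrinkage factor = 28.45/29.8900 = 0.9518.

0.9518


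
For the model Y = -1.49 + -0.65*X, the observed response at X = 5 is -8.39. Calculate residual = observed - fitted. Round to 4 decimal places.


Compute yhat = -1.49 + (-0.65)(5) = -4.7400.
Residual = actual - predicted = -8.39 - -4.7400 = -3.6500.

-3.6500


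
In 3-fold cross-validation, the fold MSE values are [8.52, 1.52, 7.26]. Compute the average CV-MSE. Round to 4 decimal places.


Add all fold MSEs: 17.3000.
Divide by k = 3: 17.3000/3 = 5.7667.

5.7667


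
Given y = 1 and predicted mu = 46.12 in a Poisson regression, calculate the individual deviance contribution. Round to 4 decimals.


Compute y*ln(y/mu) = 1*ln(1/46.12) = 1*-3.831247 = -3.831247.
y - mu = -45.12.
D = 2*(-3.831247 - (-45.12)) = 82.577506, which rounds to 82.5775.

82.5775


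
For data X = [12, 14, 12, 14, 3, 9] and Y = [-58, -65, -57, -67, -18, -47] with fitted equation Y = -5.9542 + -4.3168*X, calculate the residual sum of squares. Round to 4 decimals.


For each point, residual = actual - predicted.
Residuals: [-0.2442, 1.3894, 0.7558, -0.6106, 0.9046, -2.1946].
Sum of squared residuals = 8.5687.

8.5687


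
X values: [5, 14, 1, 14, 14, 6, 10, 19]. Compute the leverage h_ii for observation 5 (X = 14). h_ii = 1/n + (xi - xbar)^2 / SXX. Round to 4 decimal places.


Mean of X: xbar = 10.3750.
SXX = 249.8750.
For X = 14: h = 1/8 + (14 - 10.3750)^2/249.8750 = 0.1776.

0.1776


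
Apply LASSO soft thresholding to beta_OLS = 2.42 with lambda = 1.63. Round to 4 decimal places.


Absolute value: |2.42| = 2.42.
Compare to lambda = 1.63.
Since |beta| > lambda, coefficient = sign(beta)*(|beta| - lambda) = 0.7900.

0.7900


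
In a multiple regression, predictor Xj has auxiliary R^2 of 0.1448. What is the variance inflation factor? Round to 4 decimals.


Denominator: 1 - 0.1448 = 0.8552.
VIF = 1 / 0.8552 = 1.1693.

1.1693


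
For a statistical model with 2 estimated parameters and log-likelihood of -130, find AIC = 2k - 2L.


Compute:
2k = 2*2 = 4.
-2*loglik = -2*(-130) = 260.
AIC = 4 + 260 = 264.

264


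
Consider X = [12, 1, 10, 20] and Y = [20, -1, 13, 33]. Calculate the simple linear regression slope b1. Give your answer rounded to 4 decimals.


First compute the means: xbar = 10.7500, ybar = 16.2500.
Then S_xx = sum((xi - xbar)^2) = 182.7500.
S_xy = sum((xi - xbar)(yi - ybar)) = 330.2500.
b1 = S_xy / S_xx = 330.2500 / 182.7500 = 1.8071.

1.8071


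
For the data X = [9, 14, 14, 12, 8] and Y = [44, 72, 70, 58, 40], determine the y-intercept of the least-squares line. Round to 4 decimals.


The slope is b1 = 5.2051.
Sample means are xbar = 11.4000 and ybar = 56.8000.
Intercept: b0 = 56.8000 - (5.2051)(11.4000) = -2.5385.

-2.5385


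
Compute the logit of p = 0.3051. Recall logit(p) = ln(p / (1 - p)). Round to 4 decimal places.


1 - p = 0.6949.
p/(1-p) = 0.4391.
logit = ln(0.4391) = -0.8231.

-0.8231


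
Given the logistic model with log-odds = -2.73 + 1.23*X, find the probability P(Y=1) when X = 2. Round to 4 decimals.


Linear predictor: z = -2.73 + 1.23 * 2 = -0.2700.
P = 1/(1 + exp(0.2700)) = 1/(1 + 1.3100) = 0.4329.

0.4329


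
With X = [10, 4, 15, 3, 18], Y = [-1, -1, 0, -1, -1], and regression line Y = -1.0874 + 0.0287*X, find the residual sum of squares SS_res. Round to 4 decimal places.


Compute predicted values, then residuals = yi - yhat_i.
Residuals: [-0.1996, -0.0274, 0.6569, 0.0013, -0.4292].
SSres = sum(residual^2) = 0.6563.

0.6563


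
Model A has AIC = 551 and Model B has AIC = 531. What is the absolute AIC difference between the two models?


Compute |551 - 531| = 20.
Model B has the smaller AIC.

20


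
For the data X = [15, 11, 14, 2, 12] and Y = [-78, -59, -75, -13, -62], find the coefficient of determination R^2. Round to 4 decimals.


The fitted line is Y = -2.8539 + -5.0506*X.
SSres = 4.9270, SStot = 2729.2000.
R^2 = 1 - SSres/SStot = 0.9982.

0.9982


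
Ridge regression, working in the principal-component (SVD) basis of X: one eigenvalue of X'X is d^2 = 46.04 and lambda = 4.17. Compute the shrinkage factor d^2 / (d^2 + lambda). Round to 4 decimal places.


d^2 + lambda = 46.04 + 4.17 = 50.2100.
Shrinkage factor = 46.04/50.2100 = 0.9169.

0.9169


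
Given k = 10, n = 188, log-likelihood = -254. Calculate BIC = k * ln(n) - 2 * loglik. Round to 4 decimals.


Compute k*ln(n) = 10*ln(188) = 10*5.236442 = 52.364420.
Then -2*loglik = 508.
BIC = 52.364420 + 508 = 560.364420, which rounds to 560.3644.

560.3644


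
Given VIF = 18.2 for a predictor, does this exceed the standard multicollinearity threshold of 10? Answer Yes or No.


Compare VIF = 18.2 to the threshold of 10.
18.2 >= 10, so the answer is Yes.

Yes


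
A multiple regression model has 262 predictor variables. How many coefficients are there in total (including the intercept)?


Including the intercept, the model has 262 predictor coefficients + 1 intercept.
Total = 263.

263


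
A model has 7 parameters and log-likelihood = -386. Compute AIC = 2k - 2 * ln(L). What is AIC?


Compute:
2k = 2*7 = 14.
-2*loglik = -2*(-386) = 772.
AIC = 14 + 772 = 786.

786


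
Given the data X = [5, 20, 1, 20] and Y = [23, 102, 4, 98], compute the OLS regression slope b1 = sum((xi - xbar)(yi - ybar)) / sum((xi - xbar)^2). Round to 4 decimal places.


First compute the means: xbar = 11.5000, ybar = 56.7500.
Then S_xx = sum((xi - xbar)^2) = 297.0000.
S_xy = sum((xi - xbar)(yi - ybar)) = 1508.5000.
b1 = S_xy / S_xx = 1508.5000 / 297.0000 = 5.0791.

5.0791


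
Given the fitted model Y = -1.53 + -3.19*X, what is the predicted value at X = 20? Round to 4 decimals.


Predicted value:
Y = -1.53 + (-3.19)(20) = -1.53 + -63.8000 = -65.3300.

-65.3300


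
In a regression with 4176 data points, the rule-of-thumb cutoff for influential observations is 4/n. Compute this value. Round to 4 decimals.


Using the rule of thumb:
Threshold = 4 / 4176 = 0.0010.

0.0010


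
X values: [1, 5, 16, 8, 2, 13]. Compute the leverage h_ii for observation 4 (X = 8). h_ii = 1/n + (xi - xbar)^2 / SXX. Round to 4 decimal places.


Compute xbar = 7.5000 with n = 6 observations.
SXX = 181.5000.
Leverage = 1/6 + (8 - 7.5000)^2/181.5000 = 0.1680.

0.1680


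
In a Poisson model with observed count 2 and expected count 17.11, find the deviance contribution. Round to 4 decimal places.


First: ln(2/17.11) = -2.146516.
Then: 2 * -2.146516 = -4.293032.
y - mu = 2 - 17.11 = -15.11.
D = 2(-4.293032 - -15.11) = 21.633936, which rounds to 21.6339.

21.6339


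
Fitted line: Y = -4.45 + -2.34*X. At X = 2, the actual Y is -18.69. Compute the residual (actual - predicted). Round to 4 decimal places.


Fitted value at X = 2 is yhat = -4.45 + -2.34*2 = -9.1300.
Residual = -18.69 - -9.1300 = -9.5600.

-9.5600


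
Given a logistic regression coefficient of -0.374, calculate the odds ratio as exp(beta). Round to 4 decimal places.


The odds ratio is computed as:
OR = e^(-0.374) = 0.6880.

0.6880


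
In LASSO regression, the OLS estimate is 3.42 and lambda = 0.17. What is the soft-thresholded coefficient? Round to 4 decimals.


Check: |3.42| = 3.42 vs lambda = 0.17.
Since |beta| > lambda, coefficient = sign(beta)*(|beta| - lambda) = 3.2500.
Soft-thresholded coefficient = 3.2500.

3.2500


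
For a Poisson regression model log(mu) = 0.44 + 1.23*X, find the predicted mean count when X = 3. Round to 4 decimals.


eta = 0.44 + 1.23 * 3 = 4.1300.
mu = exp(4.1300) = 62.1779.

62.1779


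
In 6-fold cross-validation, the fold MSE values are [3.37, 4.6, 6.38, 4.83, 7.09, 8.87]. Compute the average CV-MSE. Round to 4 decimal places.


Sum of fold MSEs = 35.1400.
Average = 35.1400 / 6 = 5.8567.

5.8567


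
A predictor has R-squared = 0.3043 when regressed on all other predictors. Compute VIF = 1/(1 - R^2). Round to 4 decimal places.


Using VIF = 1/(1 - R^2_j):
1 - 0.3043 = 0.6957.
VIF = 1.4374.

1.4374


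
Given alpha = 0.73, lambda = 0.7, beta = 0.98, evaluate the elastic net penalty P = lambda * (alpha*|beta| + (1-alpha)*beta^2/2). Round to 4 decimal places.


Compute:
L1 = 0.73 * 0.98 = 0.7154.
L2 = 0.27 * 0.98^2 / 2 = 0.1297.
Penalty = 0.7 * (0.7154 + 0.1297) = 0.5915.

0.5915


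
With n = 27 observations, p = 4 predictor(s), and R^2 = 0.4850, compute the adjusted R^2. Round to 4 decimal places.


Using the formula:
(1 - 0.4850) = 0.5150.
Multiply by 26/22: 0.5150 * 26 = 13.3900, then 13.3900 / 22 = 0.6086.
Adj R^2 = 1 - 0.6086 = 0.3914.

0.3914


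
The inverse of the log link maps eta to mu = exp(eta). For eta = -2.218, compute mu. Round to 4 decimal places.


The inverse log link gives:
mu = exp(-2.218) = 0.1088.

0.1088


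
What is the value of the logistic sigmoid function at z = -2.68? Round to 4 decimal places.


First, exp(2.6800) = 14.5851.
Then sigma(z) = 1/(1 + 14.5851) = 0.0642.

0.0642


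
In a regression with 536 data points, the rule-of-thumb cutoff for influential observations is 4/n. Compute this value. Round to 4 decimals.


The threshold is 4/n.
4/536 = 0.0075.

0.0075


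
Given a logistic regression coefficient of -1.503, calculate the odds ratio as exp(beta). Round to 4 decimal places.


The odds ratio is computed as:
OR = e^(-1.503) = 0.2225.

0.2225


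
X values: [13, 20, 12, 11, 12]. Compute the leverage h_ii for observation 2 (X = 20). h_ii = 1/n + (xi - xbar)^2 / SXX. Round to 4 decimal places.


n = 5, xbar = 13.6000.
SXX = sum((xi - xbar)^2) = 53.2000.
h = 1/5 + (20 - 13.6000)^2 / 53.2000 = 0.9699.

0.9699


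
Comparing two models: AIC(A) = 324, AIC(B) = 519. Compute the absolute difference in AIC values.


Absolute difference = |324 - 519| = 195.
The model with lower AIC (A) is preferred.

195


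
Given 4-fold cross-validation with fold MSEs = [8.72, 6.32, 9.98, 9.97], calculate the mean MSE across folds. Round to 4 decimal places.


Sum of fold MSEs = 34.9900.
Average = 34.9900 / 4 = 8.7475.

8.7475


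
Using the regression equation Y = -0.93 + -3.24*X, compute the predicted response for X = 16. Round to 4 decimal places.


Plug X = 16 into Y = -0.93 + -3.24*X:
Y = -0.93 + -51.8400 = -52.7700.

-52.7700


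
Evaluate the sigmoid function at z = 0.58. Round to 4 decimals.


Compute exp(-0.5800) = 0.5599.
Sigmoid = 1 / (1 + 0.5599) = 1 / 1.5599 = 0.6411.

0.6411


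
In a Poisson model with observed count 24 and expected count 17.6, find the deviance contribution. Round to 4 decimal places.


Compute y*ln(y/mu) = 24*ln(24/17.6) = 24*0.310155 = 7.443720.
y - mu = 6.4.
D = 2*(7.443720 - (6.4)) = 2.087440, which rounds to 2.0874.

2.0874


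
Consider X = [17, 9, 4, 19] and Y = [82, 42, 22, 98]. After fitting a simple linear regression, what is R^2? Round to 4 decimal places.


Fit the OLS line: b0 = -0.1874, b1 = 4.9949.
SSres = 30.7462.
SStot = 3692.0000.
R^2 = 1 - 30.7462/3692.0000 = 0.9917.

0.9917


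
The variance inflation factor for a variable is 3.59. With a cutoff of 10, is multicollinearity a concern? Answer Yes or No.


Compare VIF = 3.59 to the threshold of 10.
3.59 < 10, so the answer is No.

No


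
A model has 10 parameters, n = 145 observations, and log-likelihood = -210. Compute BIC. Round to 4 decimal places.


ln(145) = 4.976734.
k * ln(n) = 10 * 4.976734 = 49.767340.
-2L = 420.
BIC = 49.767340 + 420 = 469.767340, which rounds to 469.7673.

469.7673


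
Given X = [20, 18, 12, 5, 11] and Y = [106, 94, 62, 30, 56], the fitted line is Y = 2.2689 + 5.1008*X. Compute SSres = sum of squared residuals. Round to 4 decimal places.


For each point, residual = actual - predicted.
Residuals: [1.7151, -0.0833, -1.4785, 2.2271, -2.3777].
Sum of squared residuals = 15.7479.

15.7479


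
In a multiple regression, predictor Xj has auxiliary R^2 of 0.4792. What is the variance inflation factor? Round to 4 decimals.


Denominator: 1 - 0.4792 = 0.5208.
VIF = 1 / 0.5208 = 1.9201.

1.9201


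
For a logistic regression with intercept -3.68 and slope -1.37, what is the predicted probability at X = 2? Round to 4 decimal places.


Compute z = -3.68 + (-1.37)(2) = -6.4200.
exp(-z) = 614.0031.
P = 1/(1 + 614.0031) = 0.0016.

0.0016


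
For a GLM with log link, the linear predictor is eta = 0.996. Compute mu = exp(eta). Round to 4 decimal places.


Apply the inverse link:
mu = e^0.996 = 2.7074.

2.7074


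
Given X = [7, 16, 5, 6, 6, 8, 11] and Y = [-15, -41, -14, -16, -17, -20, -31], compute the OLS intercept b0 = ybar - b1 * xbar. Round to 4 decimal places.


Compute b1 = -2.5860 from the OLS formula.
With xbar = 8.4286 and ybar = -22.0000, the intercept is:
b0 = -22.0000 - -2.5860 * 8.4286 = -0.2038.

-0.2038


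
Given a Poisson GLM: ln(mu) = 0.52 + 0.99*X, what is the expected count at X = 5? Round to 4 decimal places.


eta = 0.52 + 0.99 * 5 = 5.4700.
mu = exp(5.4700) = 237.4602.

237.4602


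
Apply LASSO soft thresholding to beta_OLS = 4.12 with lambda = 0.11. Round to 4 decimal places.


Absolute value: |4.12| = 4.12.
Compare to lambda = 0.11.
Since |beta| > lambda, coefficient = sign(beta)*(|beta| - lambda) = 4.0100.

4.0100


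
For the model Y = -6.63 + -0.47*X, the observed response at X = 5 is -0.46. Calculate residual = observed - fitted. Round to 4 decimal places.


Compute yhat = -6.63 + (-0.47)(5) = -8.9800.
Residual = actual - predicted = -0.46 - -8.9800 = 8.5200.

8.5200


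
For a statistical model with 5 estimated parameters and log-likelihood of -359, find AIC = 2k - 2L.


AIC = 2*5 - 2*(-359).
= 10 + 718 = 728.

728


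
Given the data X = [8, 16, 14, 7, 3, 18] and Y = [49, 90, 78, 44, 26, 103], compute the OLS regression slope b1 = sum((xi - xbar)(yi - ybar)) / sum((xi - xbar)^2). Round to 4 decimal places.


The sample means are xbar = 11.0000 and ybar = 65.0000.
Compute S_xx = 172.0000 and S_xy = 874.0000.
Slope b1 = S_xy / S_xx = 874.0000 / 172.0000 = 5.0814.

5.0814


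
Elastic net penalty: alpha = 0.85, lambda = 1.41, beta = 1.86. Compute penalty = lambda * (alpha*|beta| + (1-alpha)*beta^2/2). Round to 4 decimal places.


L1 component = 0.85 * |1.86| = 1.5810.
L2 component = 0.15 * 1.86^2 / 2 = 0.2595.
Penalty = 1.41 * (1.5810 + 0.2595) = 1.41 * 1.8405 = 2.5951.

2.5951


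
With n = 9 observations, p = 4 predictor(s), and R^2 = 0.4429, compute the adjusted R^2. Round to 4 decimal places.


Adjusted R^2 = 1 - (1 - R^2) * (n-1)/(n-p-1).
(1 - R^2) = 0.5571.
(n-1)/(n-p-1) = 8/4.
(1 - R^2) * (n-1) = 0.5571 * 8 = 4.4568.
Divide by (n-p-1): 4.4568 / 4 = 1.1142.
Adj R^2 = 1 - 1.1142 = -0.1142.

-0.1142


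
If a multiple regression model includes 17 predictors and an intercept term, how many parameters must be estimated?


Including the intercept, the model has 17 predictor coefficients + 1 intercept.
Total = 18.

18


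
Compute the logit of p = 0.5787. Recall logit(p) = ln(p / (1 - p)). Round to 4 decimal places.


1 - p = 0.4213.
p/(1-p) = 1.3736.
logit = ln(1.3736) = 0.3174.

0.3174


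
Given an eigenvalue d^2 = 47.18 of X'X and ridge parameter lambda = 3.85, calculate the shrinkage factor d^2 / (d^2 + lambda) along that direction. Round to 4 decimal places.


Compute the denominator: 47.18 + 3.85 = 51.0300.
Shrinkage factor = 47.18 / 51.0300 = 0.9246.

0.9246


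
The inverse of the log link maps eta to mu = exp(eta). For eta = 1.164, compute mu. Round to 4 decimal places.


mu = exp(eta) = exp(1.164).
= 3.2027.

3.2027


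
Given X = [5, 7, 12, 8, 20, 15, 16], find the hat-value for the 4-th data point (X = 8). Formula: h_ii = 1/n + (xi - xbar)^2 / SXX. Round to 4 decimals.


n = 7, xbar = 11.8571.
SXX = sum((xi - xbar)^2) = 178.8571.
h = 1/7 + (8 - 11.8571)^2 / 178.8571 = 0.2260.

0.2260


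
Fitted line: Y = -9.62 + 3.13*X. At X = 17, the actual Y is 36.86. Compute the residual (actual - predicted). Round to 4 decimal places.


Predicted = -9.62 + 3.13 * 17 = 43.5900.
Residual = 36.86 - 43.5900 = -6.7300.

-6.7300


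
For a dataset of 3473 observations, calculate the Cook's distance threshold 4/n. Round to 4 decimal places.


Cook's distance cutoff = 4/n = 4/3473.
= 0.0012.

0.0012


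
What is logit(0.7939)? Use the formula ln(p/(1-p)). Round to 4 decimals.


Compute the odds: 0.7939/0.2061 = 3.8520.
Take the natural log: ln(3.8520) = 1.3486.

1.3486


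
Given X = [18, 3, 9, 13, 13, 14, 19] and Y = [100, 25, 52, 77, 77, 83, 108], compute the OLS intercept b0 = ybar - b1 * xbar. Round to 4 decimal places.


First find the slope: b1 = 5.1973.
Means: xbar = 12.7143, ybar = 74.5714.
b0 = ybar - b1 * xbar = 74.5714 - 5.1973 * 12.7143 = 8.4919.

8.4919


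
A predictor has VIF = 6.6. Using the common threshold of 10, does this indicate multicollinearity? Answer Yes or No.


Compare VIF = 6.6 to the threshold of 10.
6.6 < 10, so the answer is No.

No


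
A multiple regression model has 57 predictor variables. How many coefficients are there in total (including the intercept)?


Each predictor gets one coefficient, plus one intercept.
Total parameters = 57 + 1 = 58.

58


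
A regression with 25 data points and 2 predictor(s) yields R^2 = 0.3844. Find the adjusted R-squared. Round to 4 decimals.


Adjusted R^2 = 1 - (1 - R^2) * (n-1)/(n-p-1).
(1 - R^2) = 0.6156.
(n-1)/(n-p-1) = 24/22.
(1 - R^2) * (n-1) = 0.6156 * 24 = 14.7744.
Divide by (n-p-1): 14.7744 / 22 = 0.6716.
Adj R^2 = 1 - 0.6716 = 0.3284.

0.3284


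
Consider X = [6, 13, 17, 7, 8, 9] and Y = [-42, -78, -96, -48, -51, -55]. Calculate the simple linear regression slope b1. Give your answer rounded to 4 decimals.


The sample means are xbar = 10.0000 and ybar = -61.6667.
Compute S_xx = 88.0000 and S_xy = -437.0000.
Slope b1 = S_xy / S_xx = -437.0000 / 88.0000 = -4.9659.

-4.9659


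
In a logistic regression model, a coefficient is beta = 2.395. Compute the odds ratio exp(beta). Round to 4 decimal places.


exp(2.395) = 10.9682.
So the odds ratio is 10.9682.

10.9682


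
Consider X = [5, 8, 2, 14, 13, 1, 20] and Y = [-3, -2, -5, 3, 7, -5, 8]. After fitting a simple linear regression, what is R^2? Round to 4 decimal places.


The fitted line is Y = -6.3523 + 0.7534*X.
SSres = 17.9609, SStot = 183.7143.
R^2 = 1 - SSres/SStot = 0.9022.

0.9022


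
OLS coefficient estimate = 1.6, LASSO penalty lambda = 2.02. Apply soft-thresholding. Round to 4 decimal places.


Absolute value: |1.6| = 1.6.
Compare to lambda = 2.02.
Since |beta| <= lambda, the coefficient is set to 0.

0.0000


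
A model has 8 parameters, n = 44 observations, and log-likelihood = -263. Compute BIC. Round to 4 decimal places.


k * ln(n) = 8 * ln(44) = 8 * 3.784190 = 30.273520.
-2 * loglik = -2 * (-263) = 526.
BIC = 30.273520 + 526 = 556.273520, which rounds to 556.2735.

556.2735


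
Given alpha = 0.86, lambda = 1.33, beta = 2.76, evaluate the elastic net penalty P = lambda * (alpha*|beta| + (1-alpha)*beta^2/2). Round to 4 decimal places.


L1 component = 0.86 * |2.76| = 2.3736.
L2 component = 0.14 * 2.76^2 / 2 = 0.5332.
Penalty = 1.33 * (2.3736 + 0.5332) = 1.33 * 2.9068 = 3.8661.

3.8661


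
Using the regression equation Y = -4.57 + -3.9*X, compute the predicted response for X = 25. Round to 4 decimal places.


Substitute X = 25 into the equation:
Y = -4.57 + -3.9 * 25 = -4.57 + -97.5000 = -102.0700.

-102.0700


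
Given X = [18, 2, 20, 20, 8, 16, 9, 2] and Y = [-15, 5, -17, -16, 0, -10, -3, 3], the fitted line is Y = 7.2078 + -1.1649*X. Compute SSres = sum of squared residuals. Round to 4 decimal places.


Compute predicted values, then residuals = yi - yhat_i.
Residuals: [-1.2396, 0.1220, -0.9098, 0.0902, 2.1114, 1.4306, 0.2763, -1.8780].
SSres = sum(residual^2) = 12.4952.

12.4952


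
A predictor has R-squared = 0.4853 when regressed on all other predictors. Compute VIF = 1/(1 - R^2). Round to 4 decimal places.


VIF = 1 / (1 - 0.4853).
= 1 / 0.5147 = 1.9429.

1.9429


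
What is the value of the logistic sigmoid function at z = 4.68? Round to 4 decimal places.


exp(-4.6800) = 0.0093.
1 + exp(-z) = 1.0093.
sigmoid = 1/1.0093 = 0.9908.

0.9908


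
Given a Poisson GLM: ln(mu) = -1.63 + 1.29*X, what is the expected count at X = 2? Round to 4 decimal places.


Compute eta = -1.63 + 1.29 * 2 = 0.9500.
Apply inverse link: mu = e^0.9500 = 2.5857.

2.5857


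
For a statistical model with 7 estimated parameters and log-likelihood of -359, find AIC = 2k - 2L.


Compute:
2k = 2*7 = 14.
-2*loglik = -2*(-359) = 718.
AIC = 14 + 718 = 732.

732


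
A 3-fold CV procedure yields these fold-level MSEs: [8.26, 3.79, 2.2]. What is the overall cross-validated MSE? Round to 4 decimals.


Add all fold MSEs: 14.2500.
Divide by k = 3: 14.2500/3 = 4.7500.

4.7500


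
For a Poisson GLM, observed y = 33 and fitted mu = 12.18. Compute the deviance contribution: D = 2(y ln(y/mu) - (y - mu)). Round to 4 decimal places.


y/mu = 33/12.18 = 2.709360 (approx.), and ln(33/12.18) = 0.996712.
y * ln(y/mu) = 33 * 0.996712 = 32.891496.
y - mu = 20.82.
D = 2 * (32.891496 - 20.82) = 24.142992, which rounds to 24.1430.

24.1430


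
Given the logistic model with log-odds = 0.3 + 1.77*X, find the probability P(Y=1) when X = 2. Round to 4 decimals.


Compute z = 0.3 + (1.77)(2) = 3.8400.
exp(-z) = 0.0215.
P = 1/(1 + 0.0215) = 0.9790.

0.9790


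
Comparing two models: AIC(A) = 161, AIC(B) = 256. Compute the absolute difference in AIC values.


|AIC_A - AIC_B| = |161 - 256| = 95.
Model A is preferred (lower AIC).

95


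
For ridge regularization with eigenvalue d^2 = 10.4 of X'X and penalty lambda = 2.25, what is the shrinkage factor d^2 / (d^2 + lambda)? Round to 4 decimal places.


Compute the denominator: 10.4 + 2.25 = 12.6500.
Shrinkage factor = 10.4 / 12.6500 = 0.8221.

0.8221


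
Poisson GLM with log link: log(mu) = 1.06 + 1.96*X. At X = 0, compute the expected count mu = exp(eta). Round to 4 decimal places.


Linear predictor: eta = 1.06 + (1.96)(0) = 1.0600.
Expected count: mu = exp(1.0600) = 2.8864.

2.8864


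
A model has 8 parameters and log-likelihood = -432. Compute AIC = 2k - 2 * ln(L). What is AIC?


AIC = 2*8 - 2*(-432).
= 16 + 864 = 880.

880


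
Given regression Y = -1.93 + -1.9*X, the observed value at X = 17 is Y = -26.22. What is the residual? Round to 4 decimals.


Compute yhat = -1.93 + (-1.9)(17) = -34.2300.
Residual = actual - predicted = -26.22 - -34.2300 = 8.0100.

8.0100


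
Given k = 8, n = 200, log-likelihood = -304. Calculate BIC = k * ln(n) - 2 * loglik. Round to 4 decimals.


Compute k*ln(n) = 8*ln(200) = 8*5.298317 = 42.386536.
Then -2*loglik = 608.
BIC = 42.386536 + 608 = 650.386536, which rounds to 650.3865.

650.3865


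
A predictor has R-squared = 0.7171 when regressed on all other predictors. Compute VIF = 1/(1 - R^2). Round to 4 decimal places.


VIF = 1 / (1 - 0.7171).
= 1 / 0.2829 = 3.5348.

3.5348


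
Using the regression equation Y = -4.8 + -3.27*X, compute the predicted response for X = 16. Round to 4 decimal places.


Plug X = 16 into Y = -4.8 + -3.27*X:
Y = -4.8 + -52.3200 = -57.1200.

-57.1200


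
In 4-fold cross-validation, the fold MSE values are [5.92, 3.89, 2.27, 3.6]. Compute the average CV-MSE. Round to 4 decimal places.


Add all fold MSEs: 15.6800.
Divide by k = 4: 15.6800/4 = 3.9200.

3.9200


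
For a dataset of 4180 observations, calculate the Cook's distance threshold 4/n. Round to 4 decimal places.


The threshold is 4/n.
4/4180 = 0.0010.

0.0010


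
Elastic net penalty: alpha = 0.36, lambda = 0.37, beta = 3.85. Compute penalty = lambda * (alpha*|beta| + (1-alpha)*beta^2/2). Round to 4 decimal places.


Compute:
L1 = 0.36 * 3.85 = 1.3860.
L2 = 0.64 * 3.85^2 / 2 = 4.7432.
Penalty = 0.37 * (1.3860 + 4.7432) = 2.2678.

2.2678


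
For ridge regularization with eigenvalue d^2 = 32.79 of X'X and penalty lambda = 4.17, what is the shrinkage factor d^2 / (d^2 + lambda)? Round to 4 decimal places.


d^2 + lambda = 32.79 + 4.17 = 36.9600.
Shrinkage factor = 32.79/36.9600 = 0.8872.

0.8872


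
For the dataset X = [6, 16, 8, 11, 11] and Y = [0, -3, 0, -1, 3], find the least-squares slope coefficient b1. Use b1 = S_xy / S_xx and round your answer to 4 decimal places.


Calculate xbar = 10.4000, ybar = -0.2000.
S_xx = 57.2000, S_xy = -15.6000.
Using b1 = S_xy / S_xx = -15.6000 / 57.2000, we get b1 = -0.2727.

-0.2727


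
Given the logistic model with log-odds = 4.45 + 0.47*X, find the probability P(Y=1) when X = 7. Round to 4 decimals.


Compute z = 4.45 + (0.47)(7) = 7.7400.
exp(-z) = 0.0004.
P = 1/(1 + 0.0004) = 0.9996.

0.9996


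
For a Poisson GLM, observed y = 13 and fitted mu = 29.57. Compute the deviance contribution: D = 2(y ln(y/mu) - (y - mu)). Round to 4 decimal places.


y/mu = 13/29.57 = 0.439635 (approx.), and ln(13/29.57) = -0.821811.
y * ln(y/mu) = 13 * -0.821811 = -10.683543.
y - mu = -16.57.
D = 2 * (-10.683543 - -16.57) = 11.772914, which rounds to 11.7729.

11.7729


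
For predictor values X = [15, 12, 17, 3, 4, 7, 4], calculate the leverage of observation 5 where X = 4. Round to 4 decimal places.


n = 7, xbar = 8.8571.
SXX = sum((xi - xbar)^2) = 198.8571.
h = 1/7 + (4 - 8.8571)^2 / 198.8571 = 0.2615.

0.2615


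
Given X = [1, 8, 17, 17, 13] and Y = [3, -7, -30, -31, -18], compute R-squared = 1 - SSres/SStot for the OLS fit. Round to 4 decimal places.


Fit the OLS line: b0 = 7.3030, b1 = -2.1342.
SSres = 23.4719.
SStot = 865.2000.
R^2 = 1 - 23.4719/865.2000 = 0.9729.

0.9729


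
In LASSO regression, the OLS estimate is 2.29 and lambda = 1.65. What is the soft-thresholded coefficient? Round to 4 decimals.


Absolute value: |2.29| = 2.29.
Compare to lambda = 1.65.
Since |beta| > lambda, coefficient = sign(beta)*(|beta| - lambda) = 0.6400.

0.6400


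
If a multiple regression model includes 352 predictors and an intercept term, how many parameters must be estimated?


Total coefficients = number of predictors + 1 (for the intercept).
= 352 + 1 = 353.

353


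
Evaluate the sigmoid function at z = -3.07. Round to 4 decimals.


Compute exp(3.0700) = 21.5419.
Sigmoid = 1 / (1 + 21.5419) = 1 / 22.5419 = 0.0444.

0.0444


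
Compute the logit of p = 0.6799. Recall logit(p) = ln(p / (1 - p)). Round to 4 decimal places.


1 - p = 0.3201.
p/(1-p) = 2.1240.
logit = ln(2.1240) = 0.7533.

0.7533


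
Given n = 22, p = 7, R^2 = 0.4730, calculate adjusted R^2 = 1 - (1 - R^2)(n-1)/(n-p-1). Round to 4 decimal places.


Plug in: Adj R^2 = 1 - (1 - 0.4730) * 21/14.
= 1 - 0.5270 * 21/14
= 1 - 11.0670 / 14
= 1 - 0.7905 = 0.2095.

0.2095


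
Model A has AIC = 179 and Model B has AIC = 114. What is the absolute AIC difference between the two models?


|AIC_A - AIC_B| = |179 - 114| = 65.
Model B is preferred (lower AIC).

65


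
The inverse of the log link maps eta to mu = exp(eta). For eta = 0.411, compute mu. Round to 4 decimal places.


The inverse log link gives:
mu = exp(0.411) = 1.5083.

1.5083


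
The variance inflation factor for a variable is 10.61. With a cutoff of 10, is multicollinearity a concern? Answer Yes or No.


Compare VIF = 10.61 to the threshold of 10.
10.61 >= 10, so the answer is Yes.

Yes


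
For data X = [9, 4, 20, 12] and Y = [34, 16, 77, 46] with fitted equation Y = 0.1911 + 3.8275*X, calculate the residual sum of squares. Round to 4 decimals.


For each point, residual = actual - predicted.
Residuals: [-0.6386, 0.4989, 0.2589, -0.1211].
Sum of squared residuals = 0.7384.

0.7384


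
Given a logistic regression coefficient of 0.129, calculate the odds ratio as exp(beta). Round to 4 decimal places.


Odds ratio = exp(beta) = exp(0.129).
= 1.1377.

1.1377


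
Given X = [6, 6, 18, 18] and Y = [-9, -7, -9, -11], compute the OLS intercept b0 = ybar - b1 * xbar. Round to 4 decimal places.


First find the slope: b1 = -0.1667.
Means: xbar = 12.0000, ybar = -9.0000.
b0 = ybar - b1 * xbar = -9.0000 - -0.1667 * 12.0000 = -7.0000.

-7.0000


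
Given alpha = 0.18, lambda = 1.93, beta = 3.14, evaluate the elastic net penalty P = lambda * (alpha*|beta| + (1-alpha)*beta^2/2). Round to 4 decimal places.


Compute:
L1 = 0.18 * 3.14 = 0.5652.
L2 = 0.82 * 3.14^2 / 2 = 4.0424.
Penalty = 1.93 * (0.5652 + 4.0424) = 8.8927.

8.8927


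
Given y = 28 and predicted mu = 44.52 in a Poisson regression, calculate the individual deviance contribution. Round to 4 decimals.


Compute y*ln(y/mu) = 28*ln(28/44.52) = 28*-0.463734 = -12.984552.
y - mu = -16.52.
D = 2*(-12.984552 - (-16.52)) = 7.070896, which rounds to 7.0709.

7.0709
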